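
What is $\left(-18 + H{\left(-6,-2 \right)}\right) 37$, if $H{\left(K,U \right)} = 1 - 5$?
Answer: $-814$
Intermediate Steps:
$H{\left(K,U \right)} = -4$ ($H{\left(K,U \right)} = 1 - 5 = -4$)
$\left(-18 + H{\left(-6,-2 \right)}\right) 37 = \left(-18 - 4\right) 37 = \left(-22\right) 37 = -814$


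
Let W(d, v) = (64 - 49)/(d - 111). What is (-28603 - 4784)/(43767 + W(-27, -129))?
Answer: -1535802/2013277 ≈ -0.76284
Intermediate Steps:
W(d, v) = 15/(-111 + d)
(-28603 - 4784)/(43767 + W(-27, -129)) = (-28603 - 4784)/(43767 + 15/(-111 - 27)) = -33387/(43767 + 15/(-138)) = -33387/(43767 + 15*(-1/138)) = -33387/(43767 - 5/46) = -33387/2013277/46 = -33387*46/2013277 = -1535802/2013277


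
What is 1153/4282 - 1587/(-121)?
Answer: 6935047/518122 ≈ 13.385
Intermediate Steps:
1153/4282 - 1587/(-121) = 1153*(1/4282) - 1587*(-1/121) = 1153/4282 + 1587/121 = 6935047/518122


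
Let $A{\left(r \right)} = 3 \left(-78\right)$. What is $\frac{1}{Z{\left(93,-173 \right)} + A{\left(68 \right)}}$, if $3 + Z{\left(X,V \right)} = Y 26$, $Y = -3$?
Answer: $- \frac{1}{315} \approx -0.0031746$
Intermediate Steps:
$A{\left(r \right)} = -234$
$Z{\left(X,V \right)} = -81$ ($Z{\left(X,V \right)} = -3 - 78 = -81$)
$\frac{1}{Z{\left(93,-173 \right)} + A{\left(68 \right)}} = \frac{1}{-81 - 234} = \frac{1}{-315} = - \frac{1}{315}$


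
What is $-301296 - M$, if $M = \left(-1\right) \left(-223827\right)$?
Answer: $-525123$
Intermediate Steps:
$M = 223827$
$-301296 - M = -301296 - 223827 = -525123$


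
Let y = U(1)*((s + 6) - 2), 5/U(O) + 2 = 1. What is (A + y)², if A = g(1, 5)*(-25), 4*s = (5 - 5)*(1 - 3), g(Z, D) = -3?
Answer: 3025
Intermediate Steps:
U(O) = -5 (U(O) = 5/(-2 + 1) = 5/(-1) = 5*(-1) = -5)
s = 0 (s = ((5 - 5)*(1 - 3))/4 = (0*(-2))/4 = (¼)*0 = 0)
y = -20 (y = -5*((0 + 6) - 2) = -5*(6 - 2) = -5*4 = -20)
A = 75 (A = -3*(-25) = 75)
(A + y)² = (75 - 20)² = 55² = 3025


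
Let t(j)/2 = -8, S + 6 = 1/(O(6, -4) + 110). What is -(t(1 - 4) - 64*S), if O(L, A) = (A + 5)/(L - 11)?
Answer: -201712/549 ≈ -367.42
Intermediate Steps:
O(L, A) = (5 + A)/(-11 + L)
S = -3289/549 (S = -6 + 1/((5 - 4)/(-11 + 6) + 110) = -6 + 1/(1/(-5) + 110) = -6 + 1/(-⅕*1 + 110) = -6 + 1/(-⅕ + 110) = -6 + 1/(549/5) = -6 + 5/549 = -3289/549 ≈ -5.9909)
t(j) = -16 (t(j) = 2*(-8) = -16)
-(t(1 - 4) - 64*S) = -(-16 - 64*(-3289/549)) = -(-16 + 210496/549) = -1*201712/549 = -201712/549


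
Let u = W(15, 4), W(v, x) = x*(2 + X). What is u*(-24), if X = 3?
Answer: -480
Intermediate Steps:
W(v, x) = 5*x (W(v, x) = x*(2 + 3) = x*5 = 5*x)
u = 20 (u = 5*4 = 20)
u*(-24) = 20*(-24) = -480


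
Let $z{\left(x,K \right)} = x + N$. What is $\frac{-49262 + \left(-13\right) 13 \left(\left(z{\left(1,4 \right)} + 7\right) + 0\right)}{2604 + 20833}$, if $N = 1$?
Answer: $- \frac{50783}{23437} \approx -2.1668$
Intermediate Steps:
$z{\left(x,K \right)} = 1 + x$ ($z{\left(x,K \right)} = x + 1 = 1 + x$)
$\frac{-49262 + \left(-13\right) 13 \left(\left(z{\left(1,4 \right)} + 7\right) + 0\right)}{2604 + 20833} = \frac{-49262 + \left(-13\right) 13 \left(\left(\left(1 + 1\right) + 7\right) + 0\right)}{2604 + 20833} = \frac{-49262 - 169 \left(\left(2 + 7\right) + 0\right)}{23437} = \left(-49262 - 169 \left(9 + 0\right)\right) \frac{1}{23437} = \left(-49262 - 1521\right) \frac{1}{23437} = \left(-50783\right) \frac{1}{23437} = - \frac{50783}{23437}$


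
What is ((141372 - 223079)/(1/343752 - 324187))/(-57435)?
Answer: -9362314888/2133517452632335 ≈ -4.3882e-6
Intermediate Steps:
((141372 - 223079)/(1/343752 - 324187))/(-57435) = -81707/(1/343752 - 324187)*(-1/57435) = -81707/(-111439929623/343752)*(-1/57435) = -81707*(-343752/111439929623)*(-1/57435) = (28086944664/111439929623)*(-1/57435) = -9362314888/2133517452632335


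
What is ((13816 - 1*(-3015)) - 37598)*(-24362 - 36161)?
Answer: 1256881141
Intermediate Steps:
((13816 - 1*(-3015)) - 37598)*(-24362 - 36161) = ((13816 + 3015) - 37598)*(-60523) = (16831 - 37598)*(-60523) = -20767*(-60523) = 1256881141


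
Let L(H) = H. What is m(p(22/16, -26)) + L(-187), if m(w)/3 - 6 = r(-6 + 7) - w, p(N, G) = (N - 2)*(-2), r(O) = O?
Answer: -679/4 ≈ -169.75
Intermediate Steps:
p(N, G) = 4 - 2*N (p(N, G) = (-2 + N)*(-2) = 4 - 2*N)
m(w) = 21 - 3*w (m(w) = 18 + 3*((-6 + 7) - w) = 18 + 3*(1 - w) = 18 + (3 - 3*w) = 21 - 3*w)
m(p(22/16, -26)) + L(-187) = (21 - 3*(4 - 44/16)) - 187 = (21 - 3*(4 - 2*11/8)) - 187 = (21 - 3*(4 - 11/4)) - 187 = (21 - 3*5/4) - 187 = (21 - 15/4) - 187 = 69/4 - 187 = -679/4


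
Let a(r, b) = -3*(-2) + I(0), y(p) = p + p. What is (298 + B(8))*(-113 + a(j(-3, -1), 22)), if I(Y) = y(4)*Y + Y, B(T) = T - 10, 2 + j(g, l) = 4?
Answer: -31672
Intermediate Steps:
j(g, l) = 2 (j(g, l) = -2 + 4 = 2)
y(p) = 2*p
B(T) = -10 + T
I(Y) = 9*Y (I(Y) = (2*4)*Y + Y = 8*Y + Y = 9*Y)
a(r, b) = 6 (a(r, b) = -3*(-2) + 9*0 = 6 + 0 = 6)
(298 + B(8))*(-113 + a(j(-3, -1), 22)) = (298 + (-10 + 8))*(-113 + 6) = (298 - 2)*(-107) = 296*(-107) = -31672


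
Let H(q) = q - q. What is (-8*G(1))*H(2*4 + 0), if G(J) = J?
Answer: 0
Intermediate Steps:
H(q) = 0
(-8*G(1))*H(2*4 + 0) = -8*1*0 = -8*0 = 0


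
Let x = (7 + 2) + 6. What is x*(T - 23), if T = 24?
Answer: 15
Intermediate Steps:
x = 15 (x = 9 + 6 = 15)
x*(T - 23) = 15*(24 - 23) = 15*1 = 15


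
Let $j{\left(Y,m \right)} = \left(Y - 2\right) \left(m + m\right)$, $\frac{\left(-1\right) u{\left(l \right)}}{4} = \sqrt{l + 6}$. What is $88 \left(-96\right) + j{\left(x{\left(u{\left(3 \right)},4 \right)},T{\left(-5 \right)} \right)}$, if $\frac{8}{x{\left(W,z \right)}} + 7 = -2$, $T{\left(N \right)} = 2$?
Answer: $- \frac{76136}{9} \approx -8459.6$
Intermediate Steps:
$u{\left(l \right)} = - 4 \sqrt{6 + l}$ ($u{\left(l \right)} = - 4 \sqrt{l + 6} = - 4 \sqrt{6 + l}$)
$x{\left(W,z \right)} = - \frac{8}{9}$ ($x{\left(W,z \right)} = \frac{8}{-7 - 2} = \frac{8}{-9} = 8 \left(- \frac{1}{9}\right) = - \frac{8}{9}$)
$j{\left(Y,m \right)} = 2 m \left(-2 + Y\right)$ ($j{\left(Y,m \right)} = \left(-2 + Y\right) 2 m = 2 m \left(-2 + Y\right)$)
$88 \left(-96\right) + j{\left(x{\left(u{\left(3 \right)},4 \right)},T{\left(-5 \right)} \right)} = 88 \left(-96\right) + 2 \cdot 2 \left(-2 - \frac{8}{9}\right) = -8448 + 2 \cdot 2 \left(- \frac{26}{9}\right) = -8448 - \frac{104}{9} = - \frac{76136}{9}$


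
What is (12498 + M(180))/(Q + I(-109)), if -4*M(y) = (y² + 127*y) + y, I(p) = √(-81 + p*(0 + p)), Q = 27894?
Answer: -9497907/194515859 + 3405*√118/194515859 ≈ -0.048638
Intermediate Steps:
I(p) = √(-81 + p²) (I(p) = √(-81 + p*p) = √(-81 + p²))
M(y) = -32*y - y²/4 (M(y) = -((y² + 127*y) + y)/4 = -(y² + 128*y)/4 = -32*y - y²/4)
(12498 + M(180))/(Q + I(-109)) = (12498 - ¼*180*(128 + 180))/(27894 + √(-81 + (-109)²)) = (12498 - ¼*180*308)/(27894 + √(-81 + 11881)) = (12498 - 13860)/(27894 + √11800) = -1362/(27894 + 10*√118)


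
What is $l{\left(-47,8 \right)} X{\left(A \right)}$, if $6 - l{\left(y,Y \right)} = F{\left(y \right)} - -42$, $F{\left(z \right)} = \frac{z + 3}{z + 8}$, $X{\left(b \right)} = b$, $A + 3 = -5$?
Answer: $\frac{11584}{39} \approx 297.03$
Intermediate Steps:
$A = -8$ ($A = -3 - 5 = -8$)
$F{\left(z \right)} = \frac{3 + z}{8 + z}$
$l{\left(y,Y \right)} = -36 - \frac{3 + y}{8 + y}$ ($l{\left(y,Y \right)} = 6 - \left(\frac{3 + y}{8 + y} - -42\right) = 6 - \left(\frac{3 + y}{8 + y} + 42\right) = 6 - \left(42 + \frac{3 + y}{8 + y}\right) = -36 - \frac{3 + y}{8 + y}$)
$l{\left(-47,8 \right)} X{\left(A \right)} = \frac{-291 - -1739}{8 - 47} \left(-8\right) = \frac{-291 + 1739}{-39} \left(-8\right) = \left(- \frac{1}{39}\right) 1448 \left(-8\right) = \left(- \frac{1448}{39}\right) \left(-8\right) = \frac{11584}{39}$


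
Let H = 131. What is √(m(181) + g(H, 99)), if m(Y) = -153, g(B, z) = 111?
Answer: I*√42 ≈ 6.4807*I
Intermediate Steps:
√(m(181) + g(H, 99)) = √(-153 + 111) = √(-42) = I*√42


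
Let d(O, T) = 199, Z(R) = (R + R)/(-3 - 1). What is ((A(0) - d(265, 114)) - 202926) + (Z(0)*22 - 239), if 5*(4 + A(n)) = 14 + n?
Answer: -1016826/5 ≈ -2.0337e+5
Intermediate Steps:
Z(R) = -R/2 (Z(R) = (2*R)/(-4) = (2*R)*(-1/4) = -R/2)
A(n) = -6/5 + n/5 (A(n) = -4 + (14 + n)/5 = -4 + (14/5 + n/5) = -6/5 + n/5)
((A(0) - d(265, 114)) - 202926) + (Z(0)*22 - 239) = (((-6/5 + (1/5)*0) - 1*199) - 202926) + (-1/2*0*22 - 239) = (((-6/5 + 0) - 199) - 202926) + (0*22 - 239) = ((-6/5 - 199) - 202926) + (0 - 239) = (-1001/5 - 202926) - 239 = -1015631/5 - 239 = -1016826/5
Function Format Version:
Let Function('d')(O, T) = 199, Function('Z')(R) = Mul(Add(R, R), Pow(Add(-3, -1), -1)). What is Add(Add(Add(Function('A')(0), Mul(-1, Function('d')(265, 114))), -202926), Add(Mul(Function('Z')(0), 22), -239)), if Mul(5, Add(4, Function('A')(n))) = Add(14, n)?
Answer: Rational(-1016826, 5) ≈ -2.0337e+5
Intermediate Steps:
Function('Z')(R) = Mul(Rational(-1, 2), R) (Function('Z')(R) = Mul(Mul(2, R), Pow(-4, -1)) = Mul(Mul(2, R), Rational(-1, 4)) = Mul(Rational(-1, 2), R))
Function('A')(n) = Add(Rational(-6, 5), Mul(Rational(1, 5), n)) (Function('A')(n) = Add(-4, Mul(Rational(1, 5), Add(14, n))) = Add(-4, Add(Rational(14, 5), Mul(Rational(1, 5), n))) = Add(Rational(-6, 5), Mul(Rational(1, 5), n)))
Add(Add(Add(Function('A')(0), Mul(-1, Function('d')(265, 114))), -202926), Add(Mul(Function('Z')(0), 22), -239)) = Add(Add(Add(Add(Rational(-6, 5), Mul(Rational(1, 5), 0)), Mul(-1, 199)), -202926), Add(Mul(Mul(Rational(-1, 2), 0), 22), -239)) = Add(Add(Add(Add(Rational(-6, 5), 0), -199), -202926), Add(Mul(0, 22), -239)) = Add(Add(Add(Rational(-6, 5), -199), -202926), Add(0, -239)) = Add(Add(Rational(-1001, 5), -202926), -239) = Add(Rational(-1015631, 5), -239) = Rational(-1016826, 5)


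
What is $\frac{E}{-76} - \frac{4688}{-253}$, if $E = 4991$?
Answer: $- \frac{906435}{19228} \approx -47.141$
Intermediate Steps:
$\frac{E}{-76} - \frac{4688}{-253} = \frac{4991}{-76} - \frac{4688}{-253} = 4991 \left(- \frac{1}{76}\right) - - \frac{4688}{253} = - \frac{4991}{76} + \frac{4688}{253} = - \frac{906435}{19228}$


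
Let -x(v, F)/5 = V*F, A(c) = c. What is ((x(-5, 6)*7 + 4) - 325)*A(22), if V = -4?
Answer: 11418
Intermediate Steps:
x(v, F) = 20*F (x(v, F) = -(-20)*F = 20*F)
((x(-5, 6)*7 + 4) - 325)*A(22) = (((20*6)*7 + 4) - 325)*22 = ((120*7 + 4) - 325)*22 = ((840 + 4) - 325)*22 = (844 - 325)*22 = 519*22 = 11418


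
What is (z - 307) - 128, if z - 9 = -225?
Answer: -651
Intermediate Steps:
z = -216 (z = 9 - 225 = -216)
(z - 307) - 128 = (-216 - 307) - 128 = -523 - 128 = -651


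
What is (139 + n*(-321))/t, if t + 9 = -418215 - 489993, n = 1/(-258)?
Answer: -12061/78106662 ≈ -0.00015442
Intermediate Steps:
n = -1/258 ≈ -0.0038760
t = -908217 (t = -9 + (-418215 - 489993) = -9 - 908208 = -908217)
(139 + n*(-321))/t = (139 - 1/258*(-321))/(-908217) = (139 + 107/86)*(-1/908217) = (12061/86)*(-1/908217) = -12061/78106662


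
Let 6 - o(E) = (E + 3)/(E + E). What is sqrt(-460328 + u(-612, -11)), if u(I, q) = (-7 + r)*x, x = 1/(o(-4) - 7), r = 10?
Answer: 8*I*sqrt(64734)/3 ≈ 678.48*I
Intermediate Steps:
o(E) = 6 - (3 + E)/(2*E) (o(E) = 6 - (E + 3)/(E + E) = 6 - (3 + E)/(2*E))
x = -8/9 (x = 1/((1/2)*(-3 + 11*(-4))/(-4) - 7) = 1/((1/2)*(-1/4)*(-3 - 44) - 7) = 1/((1/2)*(-1/4)*(-47) - 7) = 1/(47/8 - 7) = 1/(-9/8) = -8/9 ≈ -0.88889)
u(I, q) = -8/3 (u(I, q) = (-7 + 10)*(-8/9) = 3*(-8/9) = -8/3)
sqrt(-460328 + u(-612, -11)) = sqrt(-460328 - 8/3) = sqrt(-1380992/3) = 8*I*sqrt(64734)/3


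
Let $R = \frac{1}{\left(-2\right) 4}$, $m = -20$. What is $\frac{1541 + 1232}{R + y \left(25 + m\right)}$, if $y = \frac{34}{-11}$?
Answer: $- \frac{244024}{1371} \approx -177.99$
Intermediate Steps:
$y = - \frac{34}{11}$ ($y = 34 \left(- \frac{1}{11}\right) = - \frac{34}{11} \approx -3.0909$)
$R = - \frac{1}{8}$ ($R = \frac{1}{-8} = - \frac{1}{8} \approx -0.125$)
$\frac{1541 + 1232}{R + y \left(25 + m\right)} = \frac{1541 + 1232}{- \frac{1}{8} - \frac{34 \left(25 - 20\right)}{11}} = \frac{2773}{- \frac{1}{8} - \frac{170}{11}} = \frac{2773}{- \frac{1371}{88}} = 2773 \left(- \frac{88}{1371}\right) = - \frac{244024}{1371}$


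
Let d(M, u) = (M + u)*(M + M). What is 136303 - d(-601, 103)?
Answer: -462293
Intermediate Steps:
d(M, u) = 2*M*(M + u) (d(M, u) = (M + u)*(2*M) = 2*M*(M + u))
136303 - d(-601, 103) = 136303 - 2*(-601)*(-601 + 103) = 136303 - 2*(-601)*(-498) = 136303 - 1*598596 = 136303 - 598596 = -462293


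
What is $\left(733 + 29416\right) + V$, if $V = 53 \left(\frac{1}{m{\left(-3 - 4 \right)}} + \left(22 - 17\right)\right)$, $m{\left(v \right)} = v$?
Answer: $\frac{212845}{7} \approx 30406.0$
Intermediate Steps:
$V = \frac{1802}{7}$ ($V = 53 \left(\frac{1}{-3 - 4} + \left(22 - 17\right)\right) = 53 \left(\frac{1}{-3 - 4} + 5\right) = 53 \left(\frac{1}{-7} + 5\right) = 53 \left(- \frac{1}{7} + 5\right) = 53 \cdot \frac{34}{7} = \frac{1802}{7} \approx 257.43$)
$\left(733 + 29416\right) + V = \left(733 + 29416\right) + \frac{1802}{7} = 30149 + \frac{1802}{7} = \frac{212845}{7}$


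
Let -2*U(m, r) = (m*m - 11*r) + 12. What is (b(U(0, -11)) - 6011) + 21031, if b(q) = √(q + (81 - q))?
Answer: 15029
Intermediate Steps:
U(m, r) = -6 - m²/2 + 11*r/2 (U(m, r) = -((m*m - 11*r) + 12)/2 = -((m² - 11*r) + 12)/2 = -(12 + m² - 11*r)/2 = -6 - m²/2 + 11*r/2)
b(q) = 9 (b(q) = √81 = 9)
(b(U(0, -11)) - 6011) + 21031 = (9 - 6011) + 21031 = -6002 + 21031 = 15029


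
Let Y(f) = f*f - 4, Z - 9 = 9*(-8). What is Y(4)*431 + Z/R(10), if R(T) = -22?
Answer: 113847/22 ≈ 5174.9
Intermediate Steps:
Z = -63 (Z = 9 + 9*(-8) = 9 - 72 = -63)
Y(f) = -4 + f**2 (Y(f) = f**2 - 4 = -4 + f**2)
Y(4)*431 + Z/R(10) = (-4 + 4**2)*431 - 63/(-22) = (-4 + 16)*431 - 63*(-1/22) = 12*431 + 63/22 = 5172 + 63/22 = 113847/22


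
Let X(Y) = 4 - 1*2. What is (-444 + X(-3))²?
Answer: 195364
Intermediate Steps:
X(Y) = 2 (X(Y) = 4 - 2 = 2)
(-444 + X(-3))² = (-444 + 2)² = (-442)² = 195364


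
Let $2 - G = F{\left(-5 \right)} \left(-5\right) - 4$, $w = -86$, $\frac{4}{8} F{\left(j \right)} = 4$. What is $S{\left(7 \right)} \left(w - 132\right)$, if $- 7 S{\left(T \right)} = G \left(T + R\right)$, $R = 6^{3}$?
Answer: $\frac{2236244}{7} \approx 3.1946 \cdot 10^{5}$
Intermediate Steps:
$F{\left(j \right)} = 8$ ($F{\left(j \right)} = 2 \cdot 4 = 8$)
$R = 216$
$G = 46$ ($G = 2 - \left(8 \left(-5\right) - 4\right) = 2 - \left(-40 - 4\right) = 2 - -44 = 2 + 44 = 46$)
$S{\left(T \right)} = - \frac{9936}{7} - \frac{46 T}{7}$ ($S{\left(T \right)} = - \frac{46 \left(T + 216\right)}{7} = - \frac{46 \left(216 + T\right)}{7} = - \frac{9936 + 46 T}{7} = - \frac{9936}{7} - \frac{46 T}{7}$)
$S{\left(7 \right)} \left(w - 132\right) = \left(- \frac{9936}{7} - 46\right) \left(-86 - 132\right) = \left(- \frac{9936}{7} - 46\right) \left(-218\right) = \left(- \frac{10258}{7}\right) \left(-218\right) = \frac{2236244}{7}$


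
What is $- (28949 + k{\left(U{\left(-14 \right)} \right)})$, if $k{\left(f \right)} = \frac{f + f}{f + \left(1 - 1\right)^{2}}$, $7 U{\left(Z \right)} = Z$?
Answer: $-28951$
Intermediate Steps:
$U{\left(Z \right)} = \frac{Z}{7}$
$k{\left(f \right)} = 2$ ($k{\left(f \right)} = \frac{2 f}{f + \left(1 - 1\right)^{2}} = \frac{2 f}{f + 0^{2}} = \frac{2 f}{f + 0} = \frac{2 f}{f} = 2$)
$- (28949 + k{\left(U{\left(-14 \right)} \right)}) = - (28949 + 2) = \left(-1\right) 28951 = -28951$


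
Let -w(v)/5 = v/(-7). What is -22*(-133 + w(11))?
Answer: 19272/7 ≈ 2753.1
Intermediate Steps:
w(v) = 5*v/7 (w(v) = -5*v/(-7) = -5*v*(-1)/7 = -(-5)*v/7 = 5*v/7)
-22*(-133 + w(11)) = -22*(-133 + (5/7)*11) = -22*(-133 + 55/7) = -22*(-876/7) = 19272/7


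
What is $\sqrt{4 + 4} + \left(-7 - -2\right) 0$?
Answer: $2 \sqrt{2} \approx 2.8284$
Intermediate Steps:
$\sqrt{4 + 4} + \left(-7 - -2\right) 0 = \sqrt{8} + \left(-7 + 2\right) 0 = 2 \sqrt{2} - 0 = 2 \sqrt{2} + 0 = 2 \sqrt{2}$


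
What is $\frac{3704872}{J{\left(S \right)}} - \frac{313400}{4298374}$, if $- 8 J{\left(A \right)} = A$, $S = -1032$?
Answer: $\frac{7962442524764}{277245123} \approx 28720.0$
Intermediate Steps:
$J{\left(A \right)} = - \frac{A}{8}$
$\frac{3704872}{J{\left(S \right)}} - \frac{313400}{4298374} = \frac{3704872}{\left(- \frac{1}{8}\right) \left(-1032\right)} - \frac{313400}{4298374} = \frac{3704872}{129} - \frac{156700}{2149187} = \frac{7962442524764}{277245123}$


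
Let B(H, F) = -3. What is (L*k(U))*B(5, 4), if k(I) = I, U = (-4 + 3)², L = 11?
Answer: -33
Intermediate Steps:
U = 1 (U = (-1)² = 1)
(L*k(U))*B(5, 4) = (11*1)*(-3) = 11*(-3) = -33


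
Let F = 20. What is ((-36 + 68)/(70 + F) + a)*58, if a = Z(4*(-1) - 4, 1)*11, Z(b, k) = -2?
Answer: -56492/45 ≈ -1255.4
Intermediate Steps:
a = -22 (a = -2*11 = -22)
((-36 + 68)/(70 + F) + a)*58 = ((-36 + 68)/(70 + 20) - 22)*58 = (32/90 - 22)*58 = (32*(1/90) - 22)*58 = (16/45 - 22)*58 = -974/45*58 = -56492/45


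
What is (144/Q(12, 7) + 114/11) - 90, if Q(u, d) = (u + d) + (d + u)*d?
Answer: -16446/209 ≈ -78.689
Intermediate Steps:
Q(u, d) = d + u + d*(d + u) (Q(u, d) = (d + u) + d*(d + u) = d + u + d*(d + u))
(144/Q(12, 7) + 114/11) - 90 = (144/(7 + 12 + 7² + 7*12) + 114/11) - 90 = (144/(7 + 12 + 49 + 84) + 114*(1/11)) - 90 = (144/152 + 114/11) - 90 = (144*(1/152) + 114/11) - 90 = (18/19 + 114/11) - 90 = 2364/209 - 90 = -16446/209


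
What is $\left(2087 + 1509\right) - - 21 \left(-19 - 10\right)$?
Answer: $2987$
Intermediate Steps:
$\left(2087 + 1509\right) - - 21 \left(-19 - 10\right) = 3596 - \left(-21\right) \left(-29\right) = 3596 - 609 = 2987$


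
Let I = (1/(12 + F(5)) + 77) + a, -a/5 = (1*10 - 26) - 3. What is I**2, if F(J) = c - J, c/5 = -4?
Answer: 4995225/169 ≈ 29558.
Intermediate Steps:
c = -20 (c = 5*(-4) = -20)
F(J) = -20 - J
a = 95 (a = -5*((1*10 - 26) - 3) = -5*((10 - 26) - 3) = -5*(-16 - 3) = -5*(-19) = 95)
I = 2235/13 (I = (1/(12 + (-20 - 1*5)) + 77) + 95 = (1/(12 + (-20 - 5)) + 77) + 95 = (1/(12 - 25) + 77) + 95 = (1/(-13) + 77) + 95 = (-1/13 + 77) + 95 = 1000/13 + 95 = 2235/13 ≈ 171.92)
I**2 = (2235/13)**2 = 4995225/169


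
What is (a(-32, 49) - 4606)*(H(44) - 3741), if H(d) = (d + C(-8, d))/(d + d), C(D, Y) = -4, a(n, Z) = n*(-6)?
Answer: 181618444/11 ≈ 1.6511e+7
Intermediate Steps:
a(n, Z) = -6*n
H(d) = (-4 + d)/(2*d) (H(d) = (d - 4)/(d + d) = (-4 + d)/((2*d)) = (-4 + d)*(1/(2*d)) = (-4 + d)/(2*d))
(a(-32, 49) - 4606)*(H(44) - 3741) = (-6*(-32) - 4606)*((½)*(-4 + 44)/44 - 3741) = (192 - 4606)*((½)*(1/44)*40 - 3741) = -4414*(5/11 - 3741) = -4414*(-41146/11) = 181618444/11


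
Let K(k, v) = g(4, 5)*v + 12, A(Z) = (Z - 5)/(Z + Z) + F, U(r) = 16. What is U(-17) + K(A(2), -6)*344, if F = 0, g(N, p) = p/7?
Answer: 18688/7 ≈ 2669.7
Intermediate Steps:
g(N, p) = p/7 (g(N, p) = p*(1/7) = p/7)
A(Z) = (-5 + Z)/(2*Z) (A(Z) = (Z - 5)/(Z + Z) + 0 = (-5 + Z)/((2*Z)) + 0 = (-5 + Z)*(1/(2*Z)) + 0 = (-5 + Z)/(2*Z) + 0 = (-5 + Z)/(2*Z))
K(k, v) = 12 + 5*v/7 (K(k, v) = ((1/7)*5)*v + 12 = 5*v/7 + 12 = 12 + 5*v/7)
U(-17) + K(A(2), -6)*344 = 16 + (12 + (5/7)*(-6))*344 = 16 + (12 - 30/7)*344 = 16 + (54/7)*344 = 16 + 18576/7 = 18688/7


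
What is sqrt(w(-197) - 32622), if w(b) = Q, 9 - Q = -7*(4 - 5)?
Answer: 2*I*sqrt(8155) ≈ 180.61*I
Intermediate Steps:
Q = 2 (Q = 9 - (-7)*(4 - 5) = 9 - (-7)*(-1) = 9 - 1*7 = 9 - 7 = 2)
w(b) = 2
sqrt(w(-197) - 32622) = sqrt(2 - 32622) = sqrt(-32620) = 2*I*sqrt(8155)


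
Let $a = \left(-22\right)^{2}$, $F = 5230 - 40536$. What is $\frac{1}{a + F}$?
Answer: $- \frac{1}{34822} \approx -2.8717 \cdot 10^{-5}$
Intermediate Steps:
$F = -35306$
$a = 484$
$\frac{1}{a + F} = \frac{1}{484 - 35306} = \frac{1}{-34822} = - \frac{1}{34822}$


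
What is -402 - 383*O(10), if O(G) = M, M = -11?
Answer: 3811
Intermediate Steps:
O(G) = -11
-402 - 383*O(10) = -402 - 383*(-11) = -402 + 4213 = 3811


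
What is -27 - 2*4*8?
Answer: -91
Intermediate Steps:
-27 - 2*4*8 = -27 - 8*8 = -27 - 64 = -91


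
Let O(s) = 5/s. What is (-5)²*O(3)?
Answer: 125/3 ≈ 41.667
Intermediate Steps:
(-5)²*O(3) = (-5)²*(5/3) = 25*(5*(⅓)) = 25*(5/3) = 125/3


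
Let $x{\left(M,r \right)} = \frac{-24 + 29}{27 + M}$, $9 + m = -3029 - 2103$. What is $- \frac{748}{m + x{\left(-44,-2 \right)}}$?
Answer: $\frac{6358}{43701} \approx 0.14549$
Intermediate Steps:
$m = -5141$ ($m = -9 - 5132 = -5141$)
$x{\left(M,r \right)} = \frac{5}{27 + M}$
$- \frac{748}{m + x{\left(-44,-2 \right)}} = - \frac{748}{-5141 + \frac{5}{27 - 44}} = - \frac{748}{-5141 + \frac{5}{-17}} = - \frac{748}{-5141 + 5 \left(- \frac{1}{17}\right)} = - \frac{748}{-5141 - \frac{5}{17}} = - \frac{748}{- \frac{87402}{17}} = \left(-748\right) \left(- \frac{17}{87402}\right) = \frac{6358}{43701}$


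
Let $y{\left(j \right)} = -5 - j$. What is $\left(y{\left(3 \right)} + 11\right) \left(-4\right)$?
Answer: $-12$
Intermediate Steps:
$\left(y{\left(3 \right)} + 11\right) \left(-4\right) = \left(\left(-5 - 3\right) + 11\right) \left(-4\right) = \left(-8 + 11\right) \left(-4\right) = 3 \left(-4\right) = -12$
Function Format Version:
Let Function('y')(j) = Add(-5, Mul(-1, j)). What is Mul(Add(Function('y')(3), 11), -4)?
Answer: -12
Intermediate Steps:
Mul(Add(Function('y')(3), 11), -4) = Mul(Add(Add(-5, Mul(-1, 3)), 11), -4) = Mul(Add(Add(-5, -3), 11), -4) = Mul(Add(-8, 11), -4) = Mul(3, -4) = -12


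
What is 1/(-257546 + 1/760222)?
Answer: -760222/195792135211 ≈ -3.8828e-6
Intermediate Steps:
1/(-257546 + 1/760222) = 1/(-195792135211/760222) = -760222/195792135211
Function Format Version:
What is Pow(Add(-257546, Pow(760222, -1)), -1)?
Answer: Rational(-760222, 195792135211) ≈ -3.8828e-6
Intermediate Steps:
Pow(Add(-257546, Pow(760222, -1)), -1) = Pow(Add(-257546, Rational(1, 760222)), -1) = Pow(Rational(-195792135211, 760222), -1) = Rational(-760222, 195792135211)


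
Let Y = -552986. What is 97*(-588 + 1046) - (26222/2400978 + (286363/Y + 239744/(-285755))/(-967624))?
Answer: 1164962261236160416996397657/26222539676300502314640 ≈ 44426.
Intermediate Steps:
97*(-588 + 1046) - (26222/2400978 + (286363/Y + 239744/(-285755))/(-967624)) = 97*(-588 + 1046) - (26222/2400978 + (286363/(-552986) + 239744/(-285755))/(-967624)) = 97*458 - (26222*(1/2400978) + (286363*(-1/552986) + 239744*(-1/285755))*(-1/967624)) = 44426 - (13111/1200489 + (-40909/78998 - 239744/285755)*(-1/967624)) = 44426 - (13111/1200489 - 30629247807/22574073490*(-1/967624)) = 44426 - (13111/1200489 + 30629247807/21843215286687760) = 44426 - 1*286423165698833798983/26222539676300502314640 = 44426 - 286423165698833798983/26222539676300502314640 = 1164962261236160416996397657/26222539676300502314640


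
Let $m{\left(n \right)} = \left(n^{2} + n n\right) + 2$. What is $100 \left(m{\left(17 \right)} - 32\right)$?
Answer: $54800$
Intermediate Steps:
$m{\left(n \right)} = 2 + 2 n^{2}$ ($m{\left(n \right)} = \left(n^{2} + n^{2}\right) + 2 = 2 n^{2} + 2 = 2 + 2 n^{2}$)
$100 \left(m{\left(17 \right)} - 32\right) = 100 \left(\left(2 + 2 \cdot 17^{2}\right) - 32\right) = 100 \left(\left(2 + 2 \cdot 289\right) - 32\right) = 100 \left(\left(2 + 578\right) - 32\right) = 100 \left(580 - 32\right) = 100 \cdot 548 = 54800$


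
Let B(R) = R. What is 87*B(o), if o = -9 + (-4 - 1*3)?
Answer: -1392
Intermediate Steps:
o = -16 (o = -9 + (-4 - 3) = -9 - 7 = -16)
87*B(o) = 87*(-16) = -1392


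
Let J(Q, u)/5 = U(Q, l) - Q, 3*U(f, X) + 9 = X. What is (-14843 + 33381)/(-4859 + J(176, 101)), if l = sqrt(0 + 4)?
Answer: -27807/8626 ≈ -3.2236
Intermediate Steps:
l = 2 (l = sqrt(4) = 2)
U(f, X) = -3 + X/3
J(Q, u) = -35/3 - 5*Q (J(Q, u) = 5*((-3 + (1/3)*2) - Q) = 5*((-3 + 2/3) - Q) = 5*(-7/3 - Q) = -35/3 - 5*Q)
(-14843 + 33381)/(-4859 + J(176, 101)) = (-14843 + 33381)/(-4859 + (-35/3 - 5*176)) = 18538/(-4859 + (-35/3 - 880)) = 18538/(-4859 - 2675/3) = 18538/(-17252/3) = 18538*(-3/17252) = -27807/8626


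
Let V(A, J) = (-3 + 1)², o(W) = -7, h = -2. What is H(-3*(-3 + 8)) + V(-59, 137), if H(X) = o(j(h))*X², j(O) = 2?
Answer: -1571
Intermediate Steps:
V(A, J) = 4 (V(A, J) = (-2)² = 4)
H(X) = -7*X²
H(-3*(-3 + 8)) + V(-59, 137) = -7*9*(-3 + 8)² + 4 = -7*(-3*5)² + 4 = -7*(-15)² + 4 = -7*225 + 4 = -1575 + 4 = -1571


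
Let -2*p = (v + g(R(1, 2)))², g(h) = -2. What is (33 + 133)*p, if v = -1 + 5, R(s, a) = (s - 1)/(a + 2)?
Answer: -332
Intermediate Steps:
R(s, a) = (-1 + s)/(2 + a)
v = 4
p = -2 (p = -(4 - 2)²/2 = -½*2² = -½*4 = -2)
(33 + 133)*p = (33 + 133)*(-2) = 166*(-2) = -332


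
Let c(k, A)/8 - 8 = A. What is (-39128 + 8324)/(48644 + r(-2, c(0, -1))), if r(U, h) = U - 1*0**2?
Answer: -5134/8107 ≈ -0.63328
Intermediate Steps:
c(k, A) = 64 + 8*A
r(U, h) = U (r(U, h) = U - 1*0 = U + 0 = U)
(-39128 + 8324)/(48644 + r(-2, c(0, -1))) = (-39128 + 8324)/(48644 - 2) = -30804/48642 = -30804*1/48642 = -5134/8107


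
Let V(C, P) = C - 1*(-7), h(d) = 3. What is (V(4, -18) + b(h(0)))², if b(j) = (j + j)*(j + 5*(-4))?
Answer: 8281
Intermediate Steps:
V(C, P) = 7 + C (V(C, P) = C + 7 = 7 + C)
b(j) = 2*j*(-20 + j) (b(j) = (2*j)*(j - 20) = (2*j)*(-20 + j) = 2*j*(-20 + j))
(V(4, -18) + b(h(0)))² = ((7 + 4) + 2*3*(-20 + 3))² = (11 + 2*3*(-17))² = (11 - 102)² = (-91)² = 8281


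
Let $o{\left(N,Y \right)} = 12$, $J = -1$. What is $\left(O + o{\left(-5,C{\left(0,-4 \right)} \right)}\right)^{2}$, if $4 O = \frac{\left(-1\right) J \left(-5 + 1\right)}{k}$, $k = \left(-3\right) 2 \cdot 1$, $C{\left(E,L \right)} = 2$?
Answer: $\frac{5329}{36} \approx 148.03$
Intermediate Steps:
$k = -6$ ($k = \left(-6\right) 1 = -6$)
$O = \frac{1}{6}$ ($O = \frac{- \left(-1\right) \left(-5 + 1\right) \frac{1}{-6}}{4} = \frac{- \left(-1\right) \left(-4\right) \left(- \frac{1}{6}\right)}{4} = \frac{\left(-1\right) 4 \left(- \frac{1}{6}\right)}{4} = \frac{\left(-4\right) \left(- \frac{1}{6}\right)}{4} = \frac{1}{4} \cdot \frac{2}{3} = \frac{1}{6} \approx 0.16667$)
$\left(O + o{\left(-5,C{\left(0,-4 \right)} \right)}\right)^{2} = \left(\frac{1}{6} + 12\right)^{2} = \left(\frac{73}{6}\right)^{2} = \frac{5329}{36}$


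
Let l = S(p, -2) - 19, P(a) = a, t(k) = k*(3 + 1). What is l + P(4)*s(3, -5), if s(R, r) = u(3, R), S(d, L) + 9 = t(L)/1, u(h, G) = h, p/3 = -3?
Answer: -24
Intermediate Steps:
p = -9 (p = 3*(-3) = -9)
t(k) = 4*k (t(k) = k*4 = 4*k)
S(d, L) = -9 + 4*L (S(d, L) = -9 + (4*L)/1 = -9 + (4*L)*1 = -9 + 4*L)
s(R, r) = 3
l = -36 (l = (-9 + 4*(-2)) - 19 = (-9 - 8) - 19 = -17 - 19 = -36)
l + P(4)*s(3, -5) = -36 + 4*3 = -36 + 12 = -24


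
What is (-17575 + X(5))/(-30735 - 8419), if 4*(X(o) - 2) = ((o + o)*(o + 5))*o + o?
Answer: 69787/156616 ≈ 0.44559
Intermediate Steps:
X(o) = 2 + o/4 + o²*(5 + o)/2 (X(o) = 2 + (((o + o)*(o + 5))*o + o)/4 = 2 + (((2*o)*(5 + o))*o + o)/4 = 2 + ((2*o*(5 + o))*o + o)/4 = 2 + (2*o²*(5 + o) + o)/4 = 2 + (o + 2*o²*(5 + o))/4 = 2 + (o/4 + o²*(5 + o)/2) = 2 + o/4 + o²*(5 + o)/2)
(-17575 + X(5))/(-30735 - 8419) = (-17575 + (2 + (½)*5³ + (¼)*5 + (5/2)*5²))/(-30735 - 8419) = (-17575 + (2 + (½)*125 + 5/4 + (5/2)*25))/(-39154) = (-17575 + (2 + 125/2 + 5/4 + 125/2))*(-1/39154) = (-17575 + 513/4)*(-1/39154) = -69787/4*(-1/39154) = 69787/156616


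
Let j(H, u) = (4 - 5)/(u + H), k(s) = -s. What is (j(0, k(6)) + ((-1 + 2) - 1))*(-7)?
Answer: -7/6 ≈ -1.1667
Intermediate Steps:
j(H, u) = -1/(H + u)
(j(0, k(6)) + ((-1 + 2) - 1))*(-7) = (-1/(0 - 1*6) + ((-1 + 2) - 1))*(-7) = (-1/(0 - 6) + (1 - 1))*(-7) = (-1/(-6) + 0)*(-7) = (-1*(-⅙) + 0)*(-7) = (⅙ + 0)*(-7) = (⅙)*(-7) = -7/6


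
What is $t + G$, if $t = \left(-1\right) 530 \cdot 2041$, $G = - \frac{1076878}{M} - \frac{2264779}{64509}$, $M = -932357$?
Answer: $- \frac{65063144816914691}{60145417713} \approx -1.0818 \cdot 10^{6}$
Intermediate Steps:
$G = - \frac{2042114231201}{60145417713}$ ($G = - \frac{1076878}{-932357} - \frac{2264779}{64509} = \left(-1076878\right) \left(- \frac{1}{932357}\right) - \frac{2264779}{64509} = \frac{1076878}{932357} - \frac{2264779}{64509} = - \frac{2042114231201}{60145417713} \approx -33.953$)
$t = -1081730$ ($t = \left(-530\right) 2041 = -1081730$)
$t + G = -1081730 - \frac{2042114231201}{60145417713} = - \frac{65063144816914691}{60145417713}$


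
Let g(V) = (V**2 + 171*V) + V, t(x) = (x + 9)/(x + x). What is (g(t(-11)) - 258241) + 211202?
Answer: -5689826/121 ≈ -47023.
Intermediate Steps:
t(x) = (9 + x)/(2*x) (t(x) = (9 + x)/((2*x)) = (9 + x)*(1/(2*x)) = (9 + x)/(2*x))
g(V) = V**2 + 172*V
(g(t(-11)) - 258241) + 211202 = (((1/2)*(9 - 11)/(-11))*(172 + (1/2)*(9 - 11)/(-11)) - 258241) + 211202 = (((1/2)*(-1/11)*(-2))*(172 + (1/2)*(-1/11)*(-2)) - 258241) + 211202 = ((172 + 1/11)/11 - 258241) + 211202 = ((1/11)*(1893/11) - 258241) + 211202 = (1893/121 - 258241) + 211202 = -31245268/121 + 211202 = -5689826/121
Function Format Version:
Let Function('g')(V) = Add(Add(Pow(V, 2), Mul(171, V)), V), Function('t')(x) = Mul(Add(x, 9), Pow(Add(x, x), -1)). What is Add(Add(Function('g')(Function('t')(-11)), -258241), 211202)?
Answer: Rational(-5689826, 121) ≈ -47023.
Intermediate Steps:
Function('t')(x) = Mul(Rational(1, 2), Pow(x, -1), Add(9, x)) (Function('t')(x) = Mul(Add(9, x), Pow(Mul(2, x), -1)) = Mul(Add(9, x), Mul(Rational(1, 2), Pow(x, -1))) = Mul(Rational(1, 2), Pow(x, -1), Add(9, x)))
Function('g')(V) = Add(Pow(V, 2), Mul(172, V))
Add(Add(Function('g')(Function('t')(-11)), -258241), 211202) = Add(Add(Mul(Mul(Rational(1, 2), Pow(-11, -1), Add(9, -11)), Add(172, Mul(Rational(1, 2), Pow(-11, -1), Add(9, -11)))), -258241), 211202) = Add(Add(Mul(Mul(Rational(1, 2), Rational(-1, 11), -2), Add(172, Mul(Rational(1, 2), Rational(-1, 11), -2))), -258241), 211202) = Add(Add(Mul(Rational(1, 11), Add(172, Rational(1, 11))), -258241), 211202) = Add(Add(Mul(Rational(1, 11), Rational(1893, 11)), -258241), 211202) = Add(Add(Rational(1893, 121), -258241), 211202) = Add(Rational(-31245268, 121), 211202) = Rational(-5689826, 121)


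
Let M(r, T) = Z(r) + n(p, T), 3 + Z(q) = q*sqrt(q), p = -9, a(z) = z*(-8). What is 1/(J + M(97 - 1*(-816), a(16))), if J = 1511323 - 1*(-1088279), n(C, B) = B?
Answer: 2599471/6756488431344 - 913*sqrt(913)/6756488431344 ≈ 3.8065e-7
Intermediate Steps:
a(z) = -8*z
Z(q) = -3 + q**(3/2) (Z(q) = -3 + q*sqrt(q) = -3 + q**(3/2))
M(r, T) = -3 + T + r**(3/2) (M(r, T) = (-3 + r**(3/2)) + T = -3 + T + r**(3/2))
J = 2599602 (J = 1511323 + 1088279 = 2599602)
1/(J + M(97 - 1*(-816), a(16))) = 1/(2599602 + (-3 - 8*16 + (97 - 1*(-816))**(3/2))) = 1/(2599602 + (-3 - 128 + (97 + 816)**(3/2))) = 1/(2599602 + (-3 - 128 + 913**(3/2))) = 1/(2599602 + (-3 - 128 + 913*sqrt(913))) = 1/(2599602 + (-131 + 913*sqrt(913))) = 1/(2599471 + 913*sqrt(913))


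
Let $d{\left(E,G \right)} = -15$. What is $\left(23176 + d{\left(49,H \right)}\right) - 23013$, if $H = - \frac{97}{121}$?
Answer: $148$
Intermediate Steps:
$H = - \frac{97}{121}$ ($H = \left(-97\right) \frac{1}{121} = - \frac{97}{121} \approx -0.80165$)
$\left(23176 + d{\left(49,H \right)}\right) - 23013 = \left(23176 - 15\right) - 23013 = 23161 - 23013 = 148$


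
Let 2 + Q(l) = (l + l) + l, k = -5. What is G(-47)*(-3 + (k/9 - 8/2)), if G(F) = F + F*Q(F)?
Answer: -453832/9 ≈ -50426.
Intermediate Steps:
Q(l) = -2 + 3*l (Q(l) = -2 + ((l + l) + l) = -2 + (2*l + l) = -2 + 3*l)
G(F) = F + F*(-2 + 3*F)
G(-47)*(-3 + (k/9 - 8/2)) = (-47*(-1 + 3*(-47)))*(-3 + (-5/9 - 8/2)) = (-47*(-1 - 141))*(-3 + (-5*⅑ - 8*½)) = (-47*(-142))*(-3 + (-5/9 - 4)) = 6674*(-3 - 41/9) = 6674*(-68/9) = -453832/9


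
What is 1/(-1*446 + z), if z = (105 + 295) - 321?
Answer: -1/367 ≈ -0.0027248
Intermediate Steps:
z = 79 (z = 400 - 321 = 79)
1/(-1*446 + z) = 1/(-1*446 + 79) = 1/(-446 + 79) = 1/(-367) = -1/367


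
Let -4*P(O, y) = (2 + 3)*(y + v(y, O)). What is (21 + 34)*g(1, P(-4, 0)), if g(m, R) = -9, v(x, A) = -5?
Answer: -495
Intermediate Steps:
P(O, y) = 25/4 - 5*y/4 (P(O, y) = -(2 + 3)*(y - 5)/4 = -5*(-5 + y)/4 = -(-25 + 5*y)/4 = 25/4 - 5*y/4)
(21 + 34)*g(1, P(-4, 0)) = (21 + 34)*(-9) = 55*(-9) = -495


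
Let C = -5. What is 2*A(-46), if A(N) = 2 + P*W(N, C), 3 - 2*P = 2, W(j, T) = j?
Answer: -42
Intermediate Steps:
P = 1/2 (P = 3/2 - 1/2*2 = 3/2 - 1 = 1/2 ≈ 0.50000)
A(N) = 2 + N/2
2*A(-46) = 2*(2 + (1/2)*(-46)) = 2*(2 - 23) = 2*(-21) = -42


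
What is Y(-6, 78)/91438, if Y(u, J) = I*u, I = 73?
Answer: -219/45719 ≈ -0.0047901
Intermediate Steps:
Y(u, J) = 73*u
Y(-6, 78)/91438 = (73*(-6))/91438 = -438*1/91438 = -219/45719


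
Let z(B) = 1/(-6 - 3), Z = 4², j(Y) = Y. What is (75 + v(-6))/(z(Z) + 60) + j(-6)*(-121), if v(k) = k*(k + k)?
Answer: 8013/11 ≈ 728.45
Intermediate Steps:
Z = 16
z(B) = -⅑ (z(B) = 1/(-9) = -⅑)
v(k) = 2*k² (v(k) = k*(2*k) = 2*k²)
(75 + v(-6))/(z(Z) + 60) + j(-6)*(-121) = (75 + 2*(-6)²)/(-⅑ + 60) - 6*(-121) = (75 + 2*36)/(539/9) + 726 = (75 + 72)*(9/539) + 726 = 147*(9/539) + 726 = 27/11 + 726 = 8013/11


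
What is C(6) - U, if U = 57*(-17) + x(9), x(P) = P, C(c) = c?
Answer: 966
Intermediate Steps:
U = -960 (U = 57*(-17) + 9 = -969 + 9 = -960)
C(6) - U = 6 - 1*(-960) = 6 + 960 = 966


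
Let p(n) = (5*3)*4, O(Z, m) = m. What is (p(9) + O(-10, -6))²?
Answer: 2916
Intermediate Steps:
p(n) = 60 (p(n) = 15*4 = 60)
(p(9) + O(-10, -6))² = (60 - 6)² = 54² = 2916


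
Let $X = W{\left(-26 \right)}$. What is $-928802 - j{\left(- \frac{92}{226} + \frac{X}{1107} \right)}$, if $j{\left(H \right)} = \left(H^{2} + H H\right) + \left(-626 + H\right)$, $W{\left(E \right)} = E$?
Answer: $- \frac{14523872754623396}{15647758281} \approx -9.2818 \cdot 10^{5}$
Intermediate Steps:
$X = -26$
$j{\left(H \right)} = -626 + H + 2 H^{2}$ ($j{\left(H \right)} = \left(H^{2} + H^{2}\right) + \left(-626 + H\right) = 2 H^{2} + \left(-626 + H\right) = -626 + H + 2 H^{2}$)
$-928802 - j{\left(- \frac{92}{226} + \frac{X}{1107} \right)} = -928802 - \left(-626 - \left(\frac{26}{1107} + \frac{46}{113}\right) + 2 \left(- \frac{92}{226} - \frac{26}{1107}\right)^{2}\right) = -928802 - \left(-626 - \frac{53860}{125091} + 2 \left(\left(-92\right) \frac{1}{226} - \frac{26}{1107}\right)^{2}\right) = -928802 - \left(-626 - \frac{53860}{125091} + 2 \left(- \frac{46}{113} - \frac{26}{1107}\right)^{2}\right) = -928802 - \left(-626 - \frac{53860}{125091} + 2 \left(- \frac{53860}{125091}\right)^{2}\right) = -928802 - \left(-626 - \frac{53860}{125091} + 2 \cdot \frac{2900899600}{15647758281}\right) = -928802 - \left(-626 - \frac{53860}{125091} + \frac{5801799200}{15647758281}\right) = -928802 - - \frac{9796432285966}{15647758281} = -928802 + \frac{9796432285966}{15647758281} = - \frac{14523872754623396}{15647758281}$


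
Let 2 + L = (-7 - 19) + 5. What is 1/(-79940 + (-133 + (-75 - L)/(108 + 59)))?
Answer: -167/13372243 ≈ -1.2489e-5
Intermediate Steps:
L = -23 (L = -2 + ((-7 - 19) + 5) = -2 + (-26 + 5) = -2 - 21 = -23)
1/(-79940 + (-133 + (-75 - L)/(108 + 59))) = 1/(-79940 + (-133 + (-75 - 1*(-23))/(108 + 59))) = 1/(-79940 + (-133 + (-75 + 23)/167)) = 1/(-79940 + (-133 + (1/167)*(-52))) = 1/(-79940 + (-133 - 52/167)) = 1/(-79940 - 22263/167) = 1/(-13372243/167) = -167/13372243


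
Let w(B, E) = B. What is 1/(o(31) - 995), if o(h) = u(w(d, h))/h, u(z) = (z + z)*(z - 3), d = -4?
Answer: -31/30789 ≈ -0.0010069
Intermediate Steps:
u(z) = 2*z*(-3 + z) (u(z) = (2*z)*(-3 + z) = 2*z*(-3 + z))
o(h) = 56/h (o(h) = (2*(-4)*(-3 - 4))/h = (2*(-4)*(-7))/h = 56/h)
1/(o(31) - 995) = 1/(56/31 - 995) = 1/(-30789/31) = -31/30789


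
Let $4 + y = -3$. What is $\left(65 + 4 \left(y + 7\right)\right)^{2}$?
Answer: $4225$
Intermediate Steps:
$y = -7$ ($y = -4 - 3 = -7$)
$\left(65 + 4 \left(y + 7\right)\right)^{2} = \left(65 + 4 \left(-7 + 7\right)\right)^{2} = \left(65 + 4 \cdot 0\right)^{2} = \left(65 + 0\right)^{2} = 65^{2} = 4225$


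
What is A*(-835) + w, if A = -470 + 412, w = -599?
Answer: 47831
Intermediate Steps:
A = -58
A*(-835) + w = -58*(-835) - 599 = 48430 - 599 = 47831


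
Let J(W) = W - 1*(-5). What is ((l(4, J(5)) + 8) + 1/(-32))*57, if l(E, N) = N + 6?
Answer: 43719/32 ≈ 1366.2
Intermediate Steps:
J(W) = 5 + W (J(W) = W + 5 = 5 + W)
l(E, N) = 6 + N
((l(4, J(5)) + 8) + 1/(-32))*57 = (((6 + (5 + 5)) + 8) + 1/(-32))*57 = (((6 + 10) + 8) - 1/32)*57 = ((16 + 8) - 1/32)*57 = (24 - 1/32)*57 = (767/32)*57 = 43719/32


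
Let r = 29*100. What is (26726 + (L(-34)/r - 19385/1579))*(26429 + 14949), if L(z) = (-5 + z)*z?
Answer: 1265410656917703/1144775 ≈ 1.1054e+9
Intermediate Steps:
r = 2900
L(z) = z*(-5 + z)
(26726 + (L(-34)/r - 19385/1579))*(26429 + 14949) = (26726 + (-34*(-5 - 34)/2900 - 19385/1579))*(26429 + 14949) = (26726 + (-34*(-39)*(1/2900) - 19385*1/1579))*41378 = (26726 + (1326*(1/2900) - 19385/1579))*41378 = (26726 + (663/1450 - 19385/1579))*41378 = (26726 - 27061373/2289550)*41378 = (61163451927/2289550)*41378 = 1265410656917703/1144775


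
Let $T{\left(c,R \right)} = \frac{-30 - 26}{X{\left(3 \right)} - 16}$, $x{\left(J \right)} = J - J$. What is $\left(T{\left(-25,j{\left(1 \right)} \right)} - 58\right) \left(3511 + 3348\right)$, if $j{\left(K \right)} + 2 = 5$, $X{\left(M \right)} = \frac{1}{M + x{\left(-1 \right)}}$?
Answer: $- \frac{17545322}{47} \approx -3.733 \cdot 10^{5}$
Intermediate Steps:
$x{\left(J \right)} = 0$
$X{\left(M \right)} = \frac{1}{M}$ ($X{\left(M \right)} = \frac{1}{M + 0} = \frac{1}{M}$)
$j{\left(K \right)} = 3$ ($j{\left(K \right)} = -2 + 5 = 3$)
$T{\left(c,R \right)} = \frac{168}{47}$ ($T{\left(c,R \right)} = \frac{-30 - 26}{\frac{1}{3} - 16} = - \frac{56}{\frac{1}{3} - 16} = - \frac{56}{- \frac{47}{3}} = \left(-56\right) \left(- \frac{3}{47}\right) = \frac{168}{47}$)
$\left(T{\left(-25,j{\left(1 \right)} \right)} - 58\right) \left(3511 + 3348\right) = \left(\frac{168}{47} - 58\right) \left(3511 + 3348\right) = \left(- \frac{2558}{47}\right) 6859 = - \frac{17545322}{47}$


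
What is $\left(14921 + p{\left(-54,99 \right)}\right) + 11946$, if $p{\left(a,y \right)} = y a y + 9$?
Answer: $-502378$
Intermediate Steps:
$p{\left(a,y \right)} = 9 + a y^{2}$ ($p{\left(a,y \right)} = a y y + 9 = a y^{2} + 9 = 9 + a y^{2}$)
$\left(14921 + p{\left(-54,99 \right)}\right) + 11946 = \left(14921 + \left(9 - 54 \cdot 99^{2}\right)\right) + 11946 = \left(14921 + \left(9 - 529254\right)\right) + 11946 = \left(14921 - 529245\right) + 11946 = -514324 + 11946 = -502378$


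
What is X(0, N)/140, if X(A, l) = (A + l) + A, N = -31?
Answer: -31/140 ≈ -0.22143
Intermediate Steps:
X(A, l) = l + 2*A
X(0, N)/140 = (-31 + 2*0)/140 = (-31 + 0)*(1/140) = -31*1/140 = -31/140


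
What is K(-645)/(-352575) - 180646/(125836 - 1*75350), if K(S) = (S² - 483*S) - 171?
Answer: -5578568028/988894525 ≈ -5.6412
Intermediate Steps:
K(S) = -171 + S² - 483*S
K(-645)/(-352575) - 180646/(125836 - 1*75350) = (-171 + (-645)² - 483*(-645))/(-352575) - 180646/(125836 - 1*75350) = (-171 + 416025 + 311535)*(-1/352575) - 180646/(125836 - 75350) = 727389*(-1/352575) - 180646/50486 = -80821/39175 - 180646*1/50486 = -80821/39175 - 90323/25243 = -5578568028/988894525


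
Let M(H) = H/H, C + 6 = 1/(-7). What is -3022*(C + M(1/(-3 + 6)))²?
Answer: -3916512/49 ≈ -79929.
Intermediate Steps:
C = -43/7 (C = -6 + 1/(-7) = -6 - ⅐ = -43/7 ≈ -6.1429)
M(H) = 1
-3022*(C + M(1/(-3 + 6)))² = -3022*(-43/7 + 1)² = -3022*(-36/7)² = -3022*1296/49 = -3916512/49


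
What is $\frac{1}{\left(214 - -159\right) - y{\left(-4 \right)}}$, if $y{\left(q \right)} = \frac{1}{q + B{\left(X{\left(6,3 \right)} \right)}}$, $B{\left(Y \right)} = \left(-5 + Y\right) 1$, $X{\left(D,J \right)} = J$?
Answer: $\frac{6}{2239} \approx 0.0026798$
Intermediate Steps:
$B{\left(Y \right)} = -5 + Y$
$y{\left(q \right)} = \frac{1}{-2 + q}$ ($y{\left(q \right)} = \frac{1}{q + \left(-5 + 3\right)} = \frac{1}{q - 2} = \frac{1}{-2 + q}$)
$\frac{1}{\left(214 - -159\right) - y{\left(-4 \right)}} = \frac{1}{\left(214 - -159\right) - \frac{1}{-2 - 4}} = \frac{1}{\left(214 + 159\right) - \frac{1}{-6}} = \frac{1}{373 - - \frac{1}{6}} = \frac{1}{373 + \frac{1}{6}} = \frac{1}{\frac{2239}{6}} = \frac{6}{2239}$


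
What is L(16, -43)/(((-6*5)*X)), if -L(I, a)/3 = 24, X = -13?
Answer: -12/65 ≈ -0.18462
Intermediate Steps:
L(I, a) = -72 (L(I, a) = -3*24 = -72)
L(16, -43)/(((-6*5)*X)) = -72/(-6*5*(-13)) = -72/((-30*(-13))) = -72/390 = -72*1/390 = -12/65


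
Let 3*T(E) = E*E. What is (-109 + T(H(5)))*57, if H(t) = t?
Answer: -5738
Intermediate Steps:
T(E) = E²/3 (T(E) = (E*E)/3 = E²/3)
(-109 + T(H(5)))*57 = (-109 + (⅓)*5²)*57 = (-109 + (⅓)*25)*57 = (-109 + 25/3)*57 = -302/3*57 = -5738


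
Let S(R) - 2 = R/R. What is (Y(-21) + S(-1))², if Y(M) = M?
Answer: 324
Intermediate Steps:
S(R) = 3 (S(R) = 2 + R/R = 2 + 1 = 3)
(Y(-21) + S(-1))² = (-21 + 3)² = (-18)² = 324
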